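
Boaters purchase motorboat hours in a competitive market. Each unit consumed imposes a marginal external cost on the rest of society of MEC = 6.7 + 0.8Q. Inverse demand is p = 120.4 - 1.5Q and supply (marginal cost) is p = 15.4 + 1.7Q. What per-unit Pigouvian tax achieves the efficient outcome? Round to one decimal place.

Social marginal benefit = demand − MEC = 113.7 - 2.3Q.
Set SMB = MC: 113.7 - 2.3Q = 15.4 + 1.7Q → Q* = 24.5750.
The Pigouvian tax equals MEC at Q*: 6.7 + 0.8×24.5750 = 26.3600.

tax = 26.4 per unit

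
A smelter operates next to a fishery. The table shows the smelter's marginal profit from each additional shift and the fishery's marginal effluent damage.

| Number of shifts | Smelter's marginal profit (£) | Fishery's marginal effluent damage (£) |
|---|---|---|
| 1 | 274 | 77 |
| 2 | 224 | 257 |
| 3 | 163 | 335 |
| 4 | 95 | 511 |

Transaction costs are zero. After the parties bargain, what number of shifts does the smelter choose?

Bargaining reaches the level where marginal profit last exceeds marginal effluent damage.
That holds through level 1 (274 ≥ 77) but not at 2 (224 < 257).

1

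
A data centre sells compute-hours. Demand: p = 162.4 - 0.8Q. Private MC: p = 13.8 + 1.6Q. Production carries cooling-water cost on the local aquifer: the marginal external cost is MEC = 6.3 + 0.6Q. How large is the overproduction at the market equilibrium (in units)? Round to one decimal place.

14.5 units

Market equilibrium (private): 13.8 + 1.6Q = 162.4 - 0.8Q → Q_m = 61.9167.
Social marginal cost = private MC + MEC = 20.1 + 2.2Q.
Set SMC = demand: 20.1 + 2.2Q = 162.4 - 0.8Q → Q* = 47.4333.
Gap = |61.9167 − 47.4333| = 14.4834.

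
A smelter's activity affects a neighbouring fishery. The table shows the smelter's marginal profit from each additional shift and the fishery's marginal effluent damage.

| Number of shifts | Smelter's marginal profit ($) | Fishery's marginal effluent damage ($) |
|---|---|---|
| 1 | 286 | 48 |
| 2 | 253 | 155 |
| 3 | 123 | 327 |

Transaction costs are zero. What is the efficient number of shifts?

Bargaining reaches the level where marginal profit last exceeds marginal effluent damage.
That holds through level 2 (253 ≥ 155) but not at 3 (123 < 327).

2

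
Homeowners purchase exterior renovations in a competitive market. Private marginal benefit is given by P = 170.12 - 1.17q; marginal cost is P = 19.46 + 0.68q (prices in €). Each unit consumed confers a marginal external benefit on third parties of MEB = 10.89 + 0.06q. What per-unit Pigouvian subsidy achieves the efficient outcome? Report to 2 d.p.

Social marginal benefit = demand + MEB = 181.01 - 1.11q.
Set SMB = MC: 181.01 - 1.11q = 19.46 + 0.68q → q* = 90.2514.
The Pigouvian subsidy equals MEB at q*: 10.89 + 0.06×90.2514 = 16.3051.

subsidy = €16.31 per unit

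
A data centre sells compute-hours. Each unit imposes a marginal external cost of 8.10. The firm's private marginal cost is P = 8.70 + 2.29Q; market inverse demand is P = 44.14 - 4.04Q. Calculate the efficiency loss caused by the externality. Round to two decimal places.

Market equilibrium (private): 8.70 + 2.29Q = 44.14 - 4.04Q → Q_m = 5.5987.
Social marginal cost = private MC + MEC = 16.80 + 2.29Q.
Set SMC = demand: 16.80 + 2.29Q = 44.14 - 4.04Q → Q* = 4.3191.
Between Q* and Q_m the wedge SMC − demand runs linearly from 0 to MEC(Q_m), so the loss is a triangle.
DWL = ½ × 1.2796 × 8.1000 = 5.1824.

DWL = 5.18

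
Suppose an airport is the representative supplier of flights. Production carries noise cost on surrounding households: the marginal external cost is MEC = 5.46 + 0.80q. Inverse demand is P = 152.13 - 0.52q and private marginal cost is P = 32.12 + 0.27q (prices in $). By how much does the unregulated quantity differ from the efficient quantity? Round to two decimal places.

79.87 units

Market equilibrium (private): 32.12 + 0.27q = 152.13 - 0.52q → q_m = 151.9114.
Social marginal cost = private MC + MEC = 37.58 + 1.07q.
Set SMC = demand: 37.58 + 1.07q = 152.13 - 0.52q → q* = 72.0440.
Gap = |151.9114 − 72.0440| = 79.8674.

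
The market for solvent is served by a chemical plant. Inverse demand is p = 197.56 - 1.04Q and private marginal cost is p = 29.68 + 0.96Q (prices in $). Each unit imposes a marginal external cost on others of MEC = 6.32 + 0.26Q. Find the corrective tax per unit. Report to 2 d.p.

tax = $24.91 per unit

Social marginal cost = private MC + MEC = 36.00 + 1.22Q.
Set SMC = demand: 36.00 + 1.22Q = 197.56 - 1.04Q → Q* = 71.4867.
The Pigouvian tax equals MEC at Q*: 6.32 + 0.26×71.4867 = 24.9065.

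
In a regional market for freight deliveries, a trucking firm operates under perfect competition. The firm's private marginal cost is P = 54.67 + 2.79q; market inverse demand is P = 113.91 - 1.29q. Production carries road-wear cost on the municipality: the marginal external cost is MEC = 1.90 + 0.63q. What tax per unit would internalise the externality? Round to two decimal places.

Social marginal cost = private MC + MEC = 56.57 + 3.42q.
Set SMC = demand: 56.57 + 3.42q = 113.91 - 1.29q → q* = 12.1741.
The Pigouvian tax equals MEC at q*: 1.90 + 0.63×12.1741 = 9.5697.

tax = 9.57 per unit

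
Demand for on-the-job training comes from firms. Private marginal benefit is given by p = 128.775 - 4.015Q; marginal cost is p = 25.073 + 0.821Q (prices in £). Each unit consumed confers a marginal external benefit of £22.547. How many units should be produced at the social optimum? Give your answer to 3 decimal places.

Social marginal benefit = demand + MEB = 151.322 - 4.015Q.
Set SMB = MC: 151.322 - 4.015Q = 25.073 + 0.821Q → Q* = 26.1061.

Q* = 26.106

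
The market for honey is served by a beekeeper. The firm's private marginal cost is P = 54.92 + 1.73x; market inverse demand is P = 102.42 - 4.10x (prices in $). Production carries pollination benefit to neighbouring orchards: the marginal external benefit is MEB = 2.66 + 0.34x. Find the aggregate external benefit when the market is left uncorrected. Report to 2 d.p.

$32.96

Market equilibrium (private): 54.92 + 1.73x = 102.42 - 4.10x → x_m = 8.1475.
Total external benefit = ∫₀^{x_m} (2.66 + 0.34x) dx = 2.66×8.1475 + ½×0.34×8.1475² = 32.9572.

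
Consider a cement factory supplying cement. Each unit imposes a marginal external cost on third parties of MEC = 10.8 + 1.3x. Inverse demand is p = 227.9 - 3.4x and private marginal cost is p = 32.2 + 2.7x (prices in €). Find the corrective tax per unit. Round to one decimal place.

Social marginal cost = private MC + MEC = 43.0 + 4.0x.
Set SMC = demand: 43.0 + 4.0x = 227.9 - 3.4x → x* = 24.9865.
The Pigouvian tax equals MEC at x*: 10.8 + 1.3×24.9865 = 43.2825.

tax = €43.3 per unit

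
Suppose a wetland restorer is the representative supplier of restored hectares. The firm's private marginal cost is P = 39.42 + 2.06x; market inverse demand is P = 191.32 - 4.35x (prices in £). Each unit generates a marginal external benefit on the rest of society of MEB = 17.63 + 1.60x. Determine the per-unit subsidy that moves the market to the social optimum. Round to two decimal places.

subsidy = £74.02 per unit

Social marginal cost = private MC − MEB = 21.79 + 0.46x.
Set SMC = demand: 21.79 + 0.46x = 191.32 - 4.35x → x* = 35.2453.
The Pigouvian subsidy equals MEB at x*: 17.63 + 1.60×35.2453 = 74.0225.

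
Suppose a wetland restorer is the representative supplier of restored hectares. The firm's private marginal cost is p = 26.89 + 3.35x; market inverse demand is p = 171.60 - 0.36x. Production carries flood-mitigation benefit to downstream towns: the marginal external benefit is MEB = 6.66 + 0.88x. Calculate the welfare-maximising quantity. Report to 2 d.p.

x* = 53.49

Social marginal cost = private MC − MEB = 20.23 + 2.47x.
Set SMC = demand: 20.23 + 2.47x = 171.60 - 0.36x → x* = 53.4876.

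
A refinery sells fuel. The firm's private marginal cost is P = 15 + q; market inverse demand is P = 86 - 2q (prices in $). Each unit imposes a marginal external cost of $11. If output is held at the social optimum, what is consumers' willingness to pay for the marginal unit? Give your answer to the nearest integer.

P = $46

Social marginal cost = private MC + MEC = 26 + q.
Set SMC = demand: 26 + q = 86 - 2q → q* = 20.0000.
Consumer price on the demand curve at q*: 86 − 2×20.0000 = 46.0000.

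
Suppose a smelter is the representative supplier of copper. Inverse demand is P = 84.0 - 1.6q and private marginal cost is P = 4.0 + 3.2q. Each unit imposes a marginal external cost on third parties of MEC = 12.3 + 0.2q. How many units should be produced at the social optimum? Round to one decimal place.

Social marginal cost = private MC + MEC = 16.3 + 3.4q.
Set SMC = demand: 16.3 + 3.4q = 84.0 - 1.6q → q* = 13.5400.

q* = 13.5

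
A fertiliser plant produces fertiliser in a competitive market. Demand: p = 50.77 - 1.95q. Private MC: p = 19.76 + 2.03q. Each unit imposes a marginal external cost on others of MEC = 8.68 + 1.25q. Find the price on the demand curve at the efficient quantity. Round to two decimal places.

Social marginal cost = private MC + MEC = 28.44 + 3.28q.
Set SMC = demand: 28.44 + 3.28q = 50.77 - 1.95q → q* = 4.2696.
Consumer price on the demand curve at q*: 50.77 − 1.95×4.2696 = 42.4443.

P = 42.44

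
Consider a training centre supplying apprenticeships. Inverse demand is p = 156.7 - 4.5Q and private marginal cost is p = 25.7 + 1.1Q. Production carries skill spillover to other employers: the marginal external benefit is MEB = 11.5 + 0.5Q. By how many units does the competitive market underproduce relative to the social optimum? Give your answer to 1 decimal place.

Market equilibrium (private): 25.7 + 1.1Q = 156.7 - 4.5Q → Q_m = 23.3929.
Social marginal cost = private MC − MEB = 14.2 + 0.6Q.
Set SMC = demand: 14.2 + 0.6Q = 156.7 - 4.5Q → Q* = 27.9412.
Gap = |23.3929 − 27.9412| = 4.5483.

4.5 units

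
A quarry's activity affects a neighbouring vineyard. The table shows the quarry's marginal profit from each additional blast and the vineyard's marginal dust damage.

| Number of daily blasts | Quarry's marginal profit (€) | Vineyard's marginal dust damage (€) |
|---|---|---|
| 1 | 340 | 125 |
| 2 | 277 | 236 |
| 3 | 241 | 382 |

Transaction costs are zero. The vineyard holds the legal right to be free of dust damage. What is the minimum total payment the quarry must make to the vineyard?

€361

Efficient level: marginal profit ≥ marginal dust damage through level 2, so k* = 2.
With the vineyard holding the right, the quarry must at least compensate total damage at k*: 125 + 236 = 361.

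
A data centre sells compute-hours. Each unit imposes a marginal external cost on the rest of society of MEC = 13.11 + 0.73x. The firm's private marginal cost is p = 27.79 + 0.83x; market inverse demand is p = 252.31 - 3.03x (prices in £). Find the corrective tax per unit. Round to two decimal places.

tax = £46.73 per unit

Social marginal cost = private MC + MEC = 40.90 + 1.56x.
Set SMC = demand: 40.90 + 1.56x = 252.31 - 3.03x → x* = 46.0588.
The Pigouvian tax equals MEC at x*: 13.11 + 0.73×46.0588 = 46.7329.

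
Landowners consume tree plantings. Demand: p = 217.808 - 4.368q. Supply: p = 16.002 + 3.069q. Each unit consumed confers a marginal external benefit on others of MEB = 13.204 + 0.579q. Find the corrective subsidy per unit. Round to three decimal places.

Social marginal benefit = demand + MEB = 231.012 - 3.789q.
Set SMB = MC: 231.012 - 3.789q = 16.002 + 3.069q → q* = 31.3517.
The Pigouvian subsidy equals MEB at q*: 13.204 + 0.579×31.3517 = 31.3566.

subsidy = 31.357 per unit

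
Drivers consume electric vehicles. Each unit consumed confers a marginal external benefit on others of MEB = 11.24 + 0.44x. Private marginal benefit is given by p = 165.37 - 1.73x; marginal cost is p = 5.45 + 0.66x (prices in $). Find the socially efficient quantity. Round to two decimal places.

x* = 87.77

Social marginal benefit = demand + MEB = 176.61 - 1.29x.
Set SMB = MC: 176.61 - 1.29x = 5.45 + 0.66x → x* = 87.7744.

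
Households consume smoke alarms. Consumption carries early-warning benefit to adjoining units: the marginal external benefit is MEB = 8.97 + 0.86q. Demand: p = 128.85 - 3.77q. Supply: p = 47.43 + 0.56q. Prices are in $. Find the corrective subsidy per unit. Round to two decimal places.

Social marginal benefit = demand + MEB = 137.82 - 2.91q.
Set SMB = MC: 137.82 - 2.91q = 47.43 + 0.56q → q* = 26.0490.
The Pigouvian subsidy equals MEB at q*: 8.97 + 0.86×26.0490 = 31.3721.

subsidy = $31.37 per unit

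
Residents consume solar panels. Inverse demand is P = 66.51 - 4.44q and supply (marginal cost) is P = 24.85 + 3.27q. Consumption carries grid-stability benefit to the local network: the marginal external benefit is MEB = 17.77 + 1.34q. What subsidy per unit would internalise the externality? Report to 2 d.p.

subsidy = 30.27 per unit

Social marginal benefit = demand + MEB = 84.28 - 3.10q.
Set SMB = MC: 84.28 - 3.10q = 24.85 + 3.27q → q* = 9.3297.
The Pigouvian subsidy equals MEB at q*: 17.77 + 1.34×9.3297 = 30.2718.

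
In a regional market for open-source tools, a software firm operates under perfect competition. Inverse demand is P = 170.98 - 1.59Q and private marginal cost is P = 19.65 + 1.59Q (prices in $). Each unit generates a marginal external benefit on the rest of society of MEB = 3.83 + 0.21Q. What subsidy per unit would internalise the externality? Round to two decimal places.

Social marginal cost = private MC − MEB = 15.82 + 1.38Q.
Set SMC = demand: 15.82 + 1.38Q = 170.98 - 1.59Q → Q* = 52.2424.
The Pigouvian subsidy equals MEB at Q*: 3.83 + 0.21×52.2424 = 14.8009.

subsidy = $14.80 per unit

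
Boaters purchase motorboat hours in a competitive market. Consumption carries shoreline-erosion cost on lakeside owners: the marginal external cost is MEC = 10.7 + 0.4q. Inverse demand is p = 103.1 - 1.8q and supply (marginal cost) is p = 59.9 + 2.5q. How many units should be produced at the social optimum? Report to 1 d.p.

q* = 6.9

Social marginal benefit = demand − MEC = 92.4 - 2.2q.
Set SMB = MC: 92.4 - 2.2q = 59.9 + 2.5q → q* = 6.9149.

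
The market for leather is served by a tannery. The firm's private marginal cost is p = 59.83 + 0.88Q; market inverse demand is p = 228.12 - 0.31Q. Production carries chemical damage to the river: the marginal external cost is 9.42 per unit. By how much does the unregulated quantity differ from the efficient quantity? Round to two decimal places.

7.92 units

Market equilibrium (private): 59.83 + 0.88Q = 228.12 - 0.31Q → Q_m = 141.4202.
Social marginal cost = private MC + MEC = 69.25 + 0.88Q.
Set SMC = demand: 69.25 + 0.88Q = 228.12 - 0.31Q → Q* = 133.5042.
Gap = |141.4202 − 133.5042| = 7.9160.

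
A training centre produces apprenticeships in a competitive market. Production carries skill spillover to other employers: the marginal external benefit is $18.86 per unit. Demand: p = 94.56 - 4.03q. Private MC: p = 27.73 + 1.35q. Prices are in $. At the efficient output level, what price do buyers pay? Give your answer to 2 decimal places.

Social marginal cost = private MC − MEB = 8.87 + 1.35q.
Set SMC = demand: 8.87 + 1.35q = 94.56 - 4.03q → q* = 15.9275.
Consumer price on the demand curve at q*: 94.56 − 4.03×15.9275 = 30.3722.

P = $30.37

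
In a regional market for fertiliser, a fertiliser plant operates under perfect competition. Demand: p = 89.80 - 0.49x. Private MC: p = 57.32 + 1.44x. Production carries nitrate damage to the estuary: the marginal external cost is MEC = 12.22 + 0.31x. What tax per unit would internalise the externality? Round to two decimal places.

tax = 15.02 per unit

Social marginal cost = private MC + MEC = 69.54 + 1.75x.
Set SMC = demand: 69.54 + 1.75x = 89.80 - 0.49x → x* = 9.0446.
The Pigouvian tax equals MEC at x*: 12.22 + 0.31×9.0446 = 15.0238.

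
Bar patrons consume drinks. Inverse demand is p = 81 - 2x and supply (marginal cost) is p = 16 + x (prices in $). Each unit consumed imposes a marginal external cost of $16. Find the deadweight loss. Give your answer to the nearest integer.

DWL = $43

Market equilibrium (private): 16 + x = 81 - 2x → x_m = 21.6667.
Social marginal benefit = demand − MEC = 65 - 2x.
Set SMB = MC: 65 - 2x = 16 + x → x* = 16.3333.
Between x* and x_m the wedge MC − SMB runs linearly from 0 to MEC(x_m), so the loss is a triangle.
DWL = ½ × 5.3334 × 16.0000 = 42.6672.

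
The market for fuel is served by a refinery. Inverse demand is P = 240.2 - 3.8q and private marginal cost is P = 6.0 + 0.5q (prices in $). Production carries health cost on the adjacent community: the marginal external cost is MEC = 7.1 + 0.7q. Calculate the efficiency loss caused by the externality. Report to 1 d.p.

Market equilibrium (private): 6.0 + 0.5q = 240.2 - 3.8q → q_m = 54.4651.
Social marginal cost = private MC + MEC = 13.1 + 1.2q.
Set SMC = demand: 13.1 + 1.2q = 240.2 - 3.8q → q* = 45.4200.
The welfare-loss triangle has base |q_m − q*| and height MEC(q_m) (the vertical gap between SMC and demand is zero at q* and MEC at q_m).
DWL = ½ × 9.0451 × 45.2256 = 204.5350.

DWL = $204.5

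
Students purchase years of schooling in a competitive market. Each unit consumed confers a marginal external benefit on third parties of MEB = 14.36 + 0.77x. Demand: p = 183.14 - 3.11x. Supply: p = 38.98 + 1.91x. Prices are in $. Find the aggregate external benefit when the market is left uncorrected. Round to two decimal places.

Market equilibrium (private): 38.98 + 1.91x = 183.14 - 3.11x → x_m = 28.7171.
Total external benefit = ∫₀^{x_m} (14.36 + 0.77x) dx = 14.36×28.7171 + ½×0.77×28.7171² = 729.8762.

$729.88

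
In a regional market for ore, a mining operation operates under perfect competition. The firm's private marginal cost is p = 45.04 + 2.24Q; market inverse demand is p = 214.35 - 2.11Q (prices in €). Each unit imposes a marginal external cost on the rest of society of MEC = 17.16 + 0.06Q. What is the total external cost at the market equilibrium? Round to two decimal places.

Market equilibrium (private): 45.04 + 2.24Q = 214.35 - 2.11Q → Q_m = 38.9218.
Total external cost = ∫₀^{Q_m} (17.16 + 0.06Q) dQ = 17.16×38.9218 + ½×0.06×38.9218² = 713.3453.

€713.35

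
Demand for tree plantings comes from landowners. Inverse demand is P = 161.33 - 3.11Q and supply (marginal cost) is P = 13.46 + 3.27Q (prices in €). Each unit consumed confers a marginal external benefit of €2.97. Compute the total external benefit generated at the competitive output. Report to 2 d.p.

Market equilibrium (private): 13.46 + 3.27Q = 161.33 - 3.11Q → Q_m = 23.1771.
Total external benefit = MEB × Q_m = 2.97 × 23.1771 = 68.8360.

€68.84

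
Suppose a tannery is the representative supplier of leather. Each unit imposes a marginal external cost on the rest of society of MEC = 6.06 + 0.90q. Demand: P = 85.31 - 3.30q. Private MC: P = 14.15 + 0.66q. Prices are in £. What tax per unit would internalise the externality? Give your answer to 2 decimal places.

tax = £18.12 per unit

Social marginal cost = private MC + MEC = 20.21 + 1.56q.
Set SMC = demand: 20.21 + 1.56q = 85.31 - 3.30q → q* = 13.3951.
The Pigouvian tax equals MEC at q*: 6.06 + 0.90×13.3951 = 18.1156.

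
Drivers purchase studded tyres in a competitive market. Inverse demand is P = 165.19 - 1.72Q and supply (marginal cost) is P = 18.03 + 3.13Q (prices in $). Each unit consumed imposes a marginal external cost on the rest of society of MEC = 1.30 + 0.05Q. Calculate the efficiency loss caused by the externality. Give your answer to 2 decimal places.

Market equilibrium (private): 18.03 + 3.13Q = 165.19 - 1.72Q → Q_m = 30.3423.
Social marginal benefit = demand − MEC = 163.89 - 1.77Q.
Set SMB = MC: 163.89 - 1.77Q = 18.03 + 3.13Q → Q* = 29.7673.
Height of the DWL triangle at Q_m is MC(Q_m) − SMB(Q_m) = MEC(Q_m) = 2.8171.
DWL = ½ × 0.5750 × 2.8171 = 0.8099.

DWL = $0.81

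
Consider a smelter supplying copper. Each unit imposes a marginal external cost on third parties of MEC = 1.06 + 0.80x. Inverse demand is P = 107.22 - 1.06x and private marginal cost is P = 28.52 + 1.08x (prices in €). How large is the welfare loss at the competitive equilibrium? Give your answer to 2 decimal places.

Market equilibrium (private): 28.52 + 1.08x = 107.22 - 1.06x → x_m = 36.7757.
Social marginal cost = private MC + MEC = 29.58 + 1.88x.
Set SMC = demand: 29.58 + 1.88x = 107.22 - 1.06x → x* = 26.4082.
The loss is the area between SMC and demand from x* to x_m; with linear curves that's a triangle of height MEC(x_m).
DWL = ½ × 10.3675 × 30.4806 = 158.0038.

DWL = €158.00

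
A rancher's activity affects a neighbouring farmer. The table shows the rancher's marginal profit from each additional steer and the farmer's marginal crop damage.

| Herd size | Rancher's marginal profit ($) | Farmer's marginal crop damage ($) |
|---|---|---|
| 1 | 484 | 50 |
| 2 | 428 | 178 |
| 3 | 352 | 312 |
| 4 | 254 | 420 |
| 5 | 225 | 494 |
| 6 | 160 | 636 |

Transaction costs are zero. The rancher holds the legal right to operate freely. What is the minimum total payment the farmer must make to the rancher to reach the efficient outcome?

$639

Left alone the rancher would choose level 6 (marginal profit stays positive).
Efficient level: k* = 3 (marginal profit ≥ marginal crop damage through 3).
The farmer must at least cover the rancher's forgone profit from cutting 6→3: 254 + 225 + 160 = 639.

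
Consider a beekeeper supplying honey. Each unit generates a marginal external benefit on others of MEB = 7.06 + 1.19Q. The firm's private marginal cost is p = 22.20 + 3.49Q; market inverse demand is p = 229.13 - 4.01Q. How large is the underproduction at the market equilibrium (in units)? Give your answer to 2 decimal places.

Market equilibrium (private): 22.20 + 3.49Q = 229.13 - 4.01Q → Q_m = 27.5907.
Social marginal cost = private MC − MEB = 15.14 + 2.30Q.
Set SMC = demand: 15.14 + 2.30Q = 229.13 - 4.01Q → Q* = 33.9128.
Gap = |27.5907 − 33.9128| = 6.3221.

6.32 units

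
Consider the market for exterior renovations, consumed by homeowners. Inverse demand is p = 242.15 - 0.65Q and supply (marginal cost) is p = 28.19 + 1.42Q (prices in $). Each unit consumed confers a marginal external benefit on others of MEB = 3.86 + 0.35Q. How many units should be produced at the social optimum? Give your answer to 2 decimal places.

Q* = 126.64

Social marginal benefit = demand + MEB = 246.01 - 0.30Q.
Set SMB = MC: 246.01 - 0.30Q = 28.19 + 1.42Q → Q* = 126.6395.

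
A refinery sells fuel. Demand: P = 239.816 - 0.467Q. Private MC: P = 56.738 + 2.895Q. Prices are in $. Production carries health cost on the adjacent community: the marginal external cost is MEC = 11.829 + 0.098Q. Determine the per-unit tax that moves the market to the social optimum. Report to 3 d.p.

Social marginal cost = private MC + MEC = 68.567 + 2.993Q.
Set SMC = demand: 68.567 + 2.993Q = 239.816 - 0.467Q → Q* = 49.4939.
The Pigouvian tax equals MEC at Q*: 11.829 + 0.098×49.4939 = 16.6794.

tax = $16.679 per unit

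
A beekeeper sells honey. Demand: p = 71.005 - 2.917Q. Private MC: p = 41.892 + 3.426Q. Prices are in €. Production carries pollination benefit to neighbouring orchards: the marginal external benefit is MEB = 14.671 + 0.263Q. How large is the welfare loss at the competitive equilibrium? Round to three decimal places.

Market equilibrium (private): 41.892 + 3.426Q = 71.005 - 2.917Q → Q_m = 4.5898.
Social marginal cost = private MC − MEB = 27.221 + 3.163Q.
Set SMC = demand: 27.221 + 3.163Q = 71.005 - 2.917Q → Q* = 7.2013.
Between Q* and Q_m the wedge demand − SMC runs linearly from 0 to MEB(Q_m), so the loss is a triangle.
DWL = ½ × 2.6115 × 15.8781 = 20.7328.

DWL = €20.733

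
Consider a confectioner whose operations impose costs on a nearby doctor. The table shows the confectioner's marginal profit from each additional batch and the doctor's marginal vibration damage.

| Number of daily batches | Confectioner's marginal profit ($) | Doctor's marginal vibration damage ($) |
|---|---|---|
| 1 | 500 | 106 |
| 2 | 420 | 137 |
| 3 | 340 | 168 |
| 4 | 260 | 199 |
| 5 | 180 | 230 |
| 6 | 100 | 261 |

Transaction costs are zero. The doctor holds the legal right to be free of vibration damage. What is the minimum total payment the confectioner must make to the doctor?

Efficient level: marginal profit ≥ marginal vibration damage through level 4, so k* = 4.
With the doctor holding the right, the confectioner must at least compensate total damage at k*: 106 + 137 + 168 + 199 = 610.

$610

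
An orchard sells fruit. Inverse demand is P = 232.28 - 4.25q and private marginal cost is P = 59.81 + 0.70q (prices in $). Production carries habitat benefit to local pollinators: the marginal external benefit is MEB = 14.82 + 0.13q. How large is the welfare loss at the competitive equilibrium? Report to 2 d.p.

DWL = $38.84

Market equilibrium (private): 59.81 + 0.70q = 232.28 - 4.25q → q_m = 34.8424.
Social marginal cost = private MC − MEB = 44.99 + 0.57q.
Set SMC = demand: 44.99 + 0.57q = 232.28 - 4.25q → q* = 38.8568.
The welfare-loss triangle has base |q_m − q*| and height MEB(q_m) (the vertical gap between SMC and demand is zero at q* and MEB at q_m).
DWL = ½ × 4.0144 × 19.3495 = 38.8383.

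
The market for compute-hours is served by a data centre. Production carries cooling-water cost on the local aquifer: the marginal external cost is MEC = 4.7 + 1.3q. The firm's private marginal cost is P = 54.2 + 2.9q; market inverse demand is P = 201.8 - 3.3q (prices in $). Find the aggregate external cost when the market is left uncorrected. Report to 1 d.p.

Market equilibrium (private): 54.2 + 2.9q = 201.8 - 3.3q → q_m = 23.8065.
Total external cost = ∫₀^{q_m} (4.7 + 1.3q) dq = 4.7×23.8065 + ½×1.3×23.8065² = 480.2777.

$480.3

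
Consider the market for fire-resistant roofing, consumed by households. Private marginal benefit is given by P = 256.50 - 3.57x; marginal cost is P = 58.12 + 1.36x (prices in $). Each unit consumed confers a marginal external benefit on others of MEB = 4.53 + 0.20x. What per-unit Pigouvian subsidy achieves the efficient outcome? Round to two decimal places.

Social marginal benefit = demand + MEB = 261.03 - 3.37x.
Set SMB = MC: 261.03 - 3.37x = 58.12 + 1.36x → x* = 42.8985.
The Pigouvian subsidy equals MEB at x*: 4.53 + 0.20×42.8985 = 13.1097.

subsidy = $13.11 per unit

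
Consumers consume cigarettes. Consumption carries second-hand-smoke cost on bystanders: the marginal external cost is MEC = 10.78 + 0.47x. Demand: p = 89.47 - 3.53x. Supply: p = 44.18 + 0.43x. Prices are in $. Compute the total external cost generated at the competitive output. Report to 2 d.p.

Market equilibrium (private): 44.18 + 0.43x = 89.47 - 3.53x → x_m = 11.4369.
Total external cost = ∫₀^{x_m} (10.78 + 0.47x) dx = 10.78×11.4369 + ½×0.47×11.4369² = 154.0284.

$154.03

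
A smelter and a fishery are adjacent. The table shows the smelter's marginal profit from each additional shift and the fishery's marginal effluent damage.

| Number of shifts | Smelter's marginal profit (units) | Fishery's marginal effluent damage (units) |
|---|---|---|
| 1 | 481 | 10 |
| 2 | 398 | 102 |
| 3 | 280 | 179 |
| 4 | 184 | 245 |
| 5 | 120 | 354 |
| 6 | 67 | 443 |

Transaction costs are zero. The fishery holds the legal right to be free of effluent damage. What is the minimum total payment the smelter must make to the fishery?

291

Efficient level: marginal profit ≥ marginal effluent damage through level 3, so k* = 3.
With the fishery holding the right, the smelter must at least compensate total damage at k*: 10 + 102 + 179 = 291.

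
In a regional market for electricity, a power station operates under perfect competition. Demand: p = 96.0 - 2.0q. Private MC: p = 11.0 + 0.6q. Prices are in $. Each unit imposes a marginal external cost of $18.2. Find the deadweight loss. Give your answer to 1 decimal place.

Market equilibrium (private): 11.0 + 0.6q = 96.0 - 2.0q → q_m = 32.6923.
Social marginal cost = private MC + MEC = 29.2 + 0.6q.
Set SMC = demand: 29.2 + 0.6q = 96.0 - 2.0q → q* = 25.6923.
Height of the DWL triangle at q_m is SMC(q_m) − demand(q_m) = MEC(q_m) = 18.2000.
DWL = ½ × 7.0000 × 18.2000 = 63.7000.

DWL = $63.7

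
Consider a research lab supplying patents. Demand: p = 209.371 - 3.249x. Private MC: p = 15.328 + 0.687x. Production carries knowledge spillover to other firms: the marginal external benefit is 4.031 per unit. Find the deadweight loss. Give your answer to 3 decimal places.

DWL = 2.064

Market equilibrium (private): 15.328 + 0.687x = 209.371 - 3.249x → x_m = 49.2995.
Social marginal cost = private MC − MEB = 11.297 + 0.687x.
Set SMC = demand: 11.297 + 0.687x = 209.371 - 3.249x → x* = 50.3237.
Height of the DWL triangle at x_m is demand(x_m) − SMC(x_m) = MEB(x_m) = 4.0310.
DWL = ½ × 1.0242 × 4.0310 = 2.0643.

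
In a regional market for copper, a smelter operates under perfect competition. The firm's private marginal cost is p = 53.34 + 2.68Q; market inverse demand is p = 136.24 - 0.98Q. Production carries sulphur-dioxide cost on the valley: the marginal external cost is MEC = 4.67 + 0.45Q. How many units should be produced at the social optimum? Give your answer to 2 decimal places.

Q* = 19.03

Social marginal cost = private MC + MEC = 58.01 + 3.13Q.
Set SMC = demand: 58.01 + 3.13Q = 136.24 - 0.98Q → Q* = 19.0341.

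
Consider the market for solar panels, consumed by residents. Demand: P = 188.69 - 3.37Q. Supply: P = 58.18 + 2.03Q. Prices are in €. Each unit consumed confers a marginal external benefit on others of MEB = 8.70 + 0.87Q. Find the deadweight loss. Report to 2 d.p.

DWL = €97.54

Market equilibrium (private): 58.18 + 2.03Q = 188.69 - 3.37Q → Q_m = 24.1685.
Social marginal benefit = demand + MEB = 197.39 - 2.50Q.
Set SMB = MC: 197.39 - 2.50Q = 58.18 + 2.03Q → Q* = 30.7307.
The welfare-loss triangle has base |Q_m − Q*| and height MEB(Q_m) (the vertical gap between SMB and MC is zero at Q* and MEB at Q_m).
DWL = ½ × 6.5622 × 29.7266 = 97.5359.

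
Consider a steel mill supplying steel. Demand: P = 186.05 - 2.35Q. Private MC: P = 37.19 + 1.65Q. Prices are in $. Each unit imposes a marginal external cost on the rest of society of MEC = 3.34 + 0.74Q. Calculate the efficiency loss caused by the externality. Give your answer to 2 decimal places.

DWL = $100.58

Market equilibrium (private): 37.19 + 1.65Q = 186.05 - 2.35Q → Q_m = 37.2150.
Social marginal cost = private MC + MEC = 40.53 + 2.39Q.
Set SMC = demand: 40.53 + 2.39Q = 186.05 - 2.35Q → Q* = 30.7004.
Between Q* and Q_m the wedge SMC − demand runs linearly from 0 to MEC(Q_m), so the loss is a triangle.
DWL = ½ × 6.5146 × 30.8791 = 100.5825.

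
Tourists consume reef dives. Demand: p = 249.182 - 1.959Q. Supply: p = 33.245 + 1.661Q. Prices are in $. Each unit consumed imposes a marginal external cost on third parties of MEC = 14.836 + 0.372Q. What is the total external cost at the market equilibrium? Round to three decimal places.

Market equilibrium (private): 33.245 + 1.661Q = 249.182 - 1.959Q → Q_m = 59.6511.
Total external cost = ∫₀^{Q_m} (14.836 + 0.372Q) dQ = 14.836×59.6511 + ½×0.372×59.6511² = 1546.8189.

$1546.819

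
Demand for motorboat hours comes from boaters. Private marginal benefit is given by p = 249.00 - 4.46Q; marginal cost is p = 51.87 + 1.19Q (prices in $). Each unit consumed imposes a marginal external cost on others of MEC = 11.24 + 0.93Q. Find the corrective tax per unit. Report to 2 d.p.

Social marginal benefit = demand − MEC = 237.76 - 5.39Q.
Set SMB = MC: 237.76 - 5.39Q = 51.87 + 1.19Q → Q* = 28.2508.
The Pigouvian tax equals MEC at Q*: 11.24 + 0.93×28.2508 = 37.5132.

tax = $37.51 per unit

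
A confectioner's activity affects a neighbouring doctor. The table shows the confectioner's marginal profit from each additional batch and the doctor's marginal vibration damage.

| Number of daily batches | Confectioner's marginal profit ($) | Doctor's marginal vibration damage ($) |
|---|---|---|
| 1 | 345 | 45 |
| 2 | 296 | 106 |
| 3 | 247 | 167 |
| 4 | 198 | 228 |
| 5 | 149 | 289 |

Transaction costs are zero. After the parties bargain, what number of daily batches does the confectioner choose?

3

Bargaining reaches the level where marginal profit last exceeds marginal vibration damage.
That holds through level 3 (247 ≥ 167) but not at 4 (198 < 228).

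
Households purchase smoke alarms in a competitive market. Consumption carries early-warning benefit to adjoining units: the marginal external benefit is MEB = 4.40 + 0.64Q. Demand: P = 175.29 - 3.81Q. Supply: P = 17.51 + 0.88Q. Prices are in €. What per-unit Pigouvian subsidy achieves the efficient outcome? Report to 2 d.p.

subsidy = €30.03 per unit

Social marginal benefit = demand + MEB = 179.69 - 3.17Q.
Set SMB = MC: 179.69 - 3.17Q = 17.51 + 0.88Q → Q* = 40.0444.
The Pigouvian subsidy equals MEB at Q*: 4.40 + 0.64×40.0444 = 30.0284.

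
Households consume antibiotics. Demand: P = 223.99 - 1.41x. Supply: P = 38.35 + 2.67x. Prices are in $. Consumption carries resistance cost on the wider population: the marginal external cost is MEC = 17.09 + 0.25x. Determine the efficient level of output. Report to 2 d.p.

x* = 38.93

Social marginal benefit = demand − MEC = 206.90 - 1.66x.
Set SMB = MC: 206.90 - 1.66x = 38.35 + 2.67x → x* = 38.9261.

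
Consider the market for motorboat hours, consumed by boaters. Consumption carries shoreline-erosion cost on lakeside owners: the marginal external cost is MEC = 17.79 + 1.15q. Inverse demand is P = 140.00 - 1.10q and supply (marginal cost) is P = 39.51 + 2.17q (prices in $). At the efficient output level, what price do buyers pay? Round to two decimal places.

P = $119.42

Social marginal benefit = demand − MEC = 122.21 - 2.25q.
Set SMB = MC: 122.21 - 2.25q = 39.51 + 2.17q → q* = 18.7104.
Consumer price on the demand curve at q*: 140.00 − 1.10×18.7104 = 119.4186.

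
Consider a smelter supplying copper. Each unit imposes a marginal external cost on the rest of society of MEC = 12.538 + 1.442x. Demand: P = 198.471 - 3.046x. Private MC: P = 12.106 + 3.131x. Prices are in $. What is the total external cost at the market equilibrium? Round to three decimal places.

Market equilibrium (private): 12.106 + 3.131x = 198.471 - 3.046x → x_m = 30.1708.
Total external cost = ∫₀^{x_m} (12.538 + 1.442x) dx = 12.538×30.1708 + ½×1.442×30.1708² = 1034.5913.

$1034.591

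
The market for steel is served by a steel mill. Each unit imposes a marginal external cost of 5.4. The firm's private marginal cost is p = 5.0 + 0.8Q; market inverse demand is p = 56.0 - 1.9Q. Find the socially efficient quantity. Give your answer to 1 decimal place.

Q* = 16.9

Social marginal cost = private MC + MEC = 10.4 + 0.8Q.
Set SMC = demand: 10.4 + 0.8Q = 56.0 - 1.9Q → Q* = 16.8889.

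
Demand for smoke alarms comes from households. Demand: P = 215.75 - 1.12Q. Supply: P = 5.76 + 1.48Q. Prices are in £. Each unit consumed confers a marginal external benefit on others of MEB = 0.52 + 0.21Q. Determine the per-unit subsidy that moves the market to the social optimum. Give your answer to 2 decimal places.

subsidy = £19.02 per unit

Social marginal benefit = demand + MEB = 216.27 - 0.91Q.
Set SMB = MC: 216.27 - 0.91Q = 5.76 + 1.48Q → Q* = 88.0795.
The Pigouvian subsidy equals MEB at Q*: 0.52 + 0.21×88.0795 = 19.0167.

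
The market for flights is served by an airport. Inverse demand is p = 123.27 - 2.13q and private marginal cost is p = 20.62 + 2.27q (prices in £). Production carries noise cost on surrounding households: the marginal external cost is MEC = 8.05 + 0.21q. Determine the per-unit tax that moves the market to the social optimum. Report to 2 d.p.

Social marginal cost = private MC + MEC = 28.67 + 2.48q.
Set SMC = demand: 28.67 + 2.48q = 123.27 - 2.13q → q* = 20.5206.
The Pigouvian tax equals MEC at q*: 8.05 + 0.21×20.5206 = 12.3593.

tax = £12.36 per unit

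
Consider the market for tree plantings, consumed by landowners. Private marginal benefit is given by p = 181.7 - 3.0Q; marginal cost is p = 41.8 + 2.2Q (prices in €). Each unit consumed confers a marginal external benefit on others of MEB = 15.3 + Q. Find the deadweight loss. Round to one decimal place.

DWL = €212.0

Market equilibrium (private): 41.8 + 2.2Q = 181.7 - 3.0Q → Q_m = 26.9038.
Social marginal benefit = demand + MEB = 197.0 - 2.0Q.
Set SMB = MC: 197.0 - 2.0Q = 41.8 + 2.2Q → Q* = 36.9524.
Height of the DWL triangle at Q_m is SMB(Q_m) − MC(Q_m) = MEB(Q_m) = 42.2038.
DWL = ½ × 10.0486 × 42.2038 = 212.0446.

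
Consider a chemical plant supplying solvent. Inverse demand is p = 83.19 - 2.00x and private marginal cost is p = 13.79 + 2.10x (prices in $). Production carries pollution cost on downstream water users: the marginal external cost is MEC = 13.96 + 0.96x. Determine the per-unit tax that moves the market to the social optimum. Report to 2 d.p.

Social marginal cost = private MC + MEC = 27.75 + 3.06x.
Set SMC = demand: 27.75 + 3.06x = 83.19 - 2.00x → x* = 10.9565.
The Pigouvian tax equals MEC at x*: 13.96 + 0.96×10.9565 = 24.4782.

tax = $24.48 per unit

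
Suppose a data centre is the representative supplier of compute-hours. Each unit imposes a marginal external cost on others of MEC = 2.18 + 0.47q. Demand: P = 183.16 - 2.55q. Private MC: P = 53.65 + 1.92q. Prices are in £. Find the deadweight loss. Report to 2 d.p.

DWL = £25.26

Market equilibrium (private): 53.65 + 1.92q = 183.16 - 2.55q → q_m = 28.9732.
Social marginal cost = private MC + MEC = 55.83 + 2.39q.
Set SMC = demand: 55.83 + 2.39q = 183.16 - 2.55q → q* = 25.7753.
The loss is the area between SMC and demand from q* to q_m; with linear curves that's a triangle of height MEC(q_m).
DWL = ½ × 3.1979 × 15.7974 = 25.2593.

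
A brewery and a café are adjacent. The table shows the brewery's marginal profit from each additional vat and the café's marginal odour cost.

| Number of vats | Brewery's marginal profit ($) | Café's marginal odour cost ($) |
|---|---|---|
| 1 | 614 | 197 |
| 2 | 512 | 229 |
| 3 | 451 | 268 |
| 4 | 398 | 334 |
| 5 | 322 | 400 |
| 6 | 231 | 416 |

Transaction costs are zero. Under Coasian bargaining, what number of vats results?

Bargaining reaches the level where marginal profit last exceeds marginal odour cost.
That holds through level 4 (398 ≥ 334) but not at 5 (322 < 400).

4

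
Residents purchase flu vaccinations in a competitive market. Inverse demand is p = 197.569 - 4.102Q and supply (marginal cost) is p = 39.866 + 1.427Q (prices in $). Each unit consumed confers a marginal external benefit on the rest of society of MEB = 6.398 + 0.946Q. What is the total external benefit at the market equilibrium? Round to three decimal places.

Market equilibrium (private): 39.866 + 1.427Q = 197.569 - 4.102Q → Q_m = 28.5229.
Total external benefit = ∫₀^{Q_m} (6.398 + 0.946Q) dQ = 6.398×28.5229 + ½×0.946×28.5229² = 567.3014.

$567.301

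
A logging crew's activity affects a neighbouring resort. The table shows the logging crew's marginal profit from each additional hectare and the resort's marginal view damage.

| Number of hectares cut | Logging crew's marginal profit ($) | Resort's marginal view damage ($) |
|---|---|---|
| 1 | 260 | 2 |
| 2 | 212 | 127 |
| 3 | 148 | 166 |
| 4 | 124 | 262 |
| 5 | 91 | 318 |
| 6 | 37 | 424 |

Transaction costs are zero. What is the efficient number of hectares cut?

Bargaining reaches the level where marginal profit last exceeds marginal view damage.
That holds through level 2 (212 ≥ 127) but not at 3 (148 < 166).

2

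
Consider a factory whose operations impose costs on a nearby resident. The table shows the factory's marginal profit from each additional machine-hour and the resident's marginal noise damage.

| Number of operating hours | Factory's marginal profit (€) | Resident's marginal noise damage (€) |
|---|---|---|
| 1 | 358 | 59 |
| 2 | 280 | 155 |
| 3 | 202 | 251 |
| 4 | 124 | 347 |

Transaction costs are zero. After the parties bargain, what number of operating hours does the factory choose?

2

Bargaining reaches the level where marginal profit last exceeds marginal noise damage.
That holds through level 2 (280 ≥ 155) but not at 3 (202 < 251).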